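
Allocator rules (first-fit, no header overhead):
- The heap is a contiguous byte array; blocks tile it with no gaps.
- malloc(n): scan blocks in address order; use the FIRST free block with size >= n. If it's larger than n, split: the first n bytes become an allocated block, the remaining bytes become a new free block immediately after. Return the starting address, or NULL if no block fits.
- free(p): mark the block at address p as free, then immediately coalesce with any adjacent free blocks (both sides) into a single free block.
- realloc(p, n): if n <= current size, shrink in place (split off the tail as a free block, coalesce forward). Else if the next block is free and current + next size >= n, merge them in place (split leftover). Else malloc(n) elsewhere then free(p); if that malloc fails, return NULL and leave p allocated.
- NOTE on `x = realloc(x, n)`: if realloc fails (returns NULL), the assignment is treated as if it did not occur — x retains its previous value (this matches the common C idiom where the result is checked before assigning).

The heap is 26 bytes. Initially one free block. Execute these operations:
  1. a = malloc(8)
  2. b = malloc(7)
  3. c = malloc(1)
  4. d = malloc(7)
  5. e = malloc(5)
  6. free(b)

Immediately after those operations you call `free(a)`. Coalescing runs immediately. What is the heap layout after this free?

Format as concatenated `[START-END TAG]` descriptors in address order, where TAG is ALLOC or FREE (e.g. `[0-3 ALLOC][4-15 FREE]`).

Answer: [0-14 FREE][15-15 ALLOC][16-22 ALLOC][23-25 FREE]

Derivation:
Op 1: a = malloc(8) -> a = 0; heap: [0-7 ALLOC][8-25 FREE]
Op 2: b = malloc(7) -> b = 8; heap: [0-7 ALLOC][8-14 ALLOC][15-25 FREE]
Op 3: c = malloc(1) -> c = 15; heap: [0-7 ALLOC][8-14 ALLOC][15-15 ALLOC][16-25 FREE]
Op 4: d = malloc(7) -> d = 16; heap: [0-7 ALLOC][8-14 ALLOC][15-15 ALLOC][16-22 ALLOC][23-25 FREE]
Op 5: e = malloc(5) -> e = NULL; heap: [0-7 ALLOC][8-14 ALLOC][15-15 ALLOC][16-22 ALLOC][23-25 FREE]
Op 6: free(b) -> (freed b); heap: [0-7 ALLOC][8-14 FREE][15-15 ALLOC][16-22 ALLOC][23-25 FREE]
free(a): a = 0 -> block [0-7 ALLOC]; mark free, coalesce with adjacent free neighbors -> [0-14 FREE][15-15 ALLOC][16-22 ALLOC][23-25 FREE]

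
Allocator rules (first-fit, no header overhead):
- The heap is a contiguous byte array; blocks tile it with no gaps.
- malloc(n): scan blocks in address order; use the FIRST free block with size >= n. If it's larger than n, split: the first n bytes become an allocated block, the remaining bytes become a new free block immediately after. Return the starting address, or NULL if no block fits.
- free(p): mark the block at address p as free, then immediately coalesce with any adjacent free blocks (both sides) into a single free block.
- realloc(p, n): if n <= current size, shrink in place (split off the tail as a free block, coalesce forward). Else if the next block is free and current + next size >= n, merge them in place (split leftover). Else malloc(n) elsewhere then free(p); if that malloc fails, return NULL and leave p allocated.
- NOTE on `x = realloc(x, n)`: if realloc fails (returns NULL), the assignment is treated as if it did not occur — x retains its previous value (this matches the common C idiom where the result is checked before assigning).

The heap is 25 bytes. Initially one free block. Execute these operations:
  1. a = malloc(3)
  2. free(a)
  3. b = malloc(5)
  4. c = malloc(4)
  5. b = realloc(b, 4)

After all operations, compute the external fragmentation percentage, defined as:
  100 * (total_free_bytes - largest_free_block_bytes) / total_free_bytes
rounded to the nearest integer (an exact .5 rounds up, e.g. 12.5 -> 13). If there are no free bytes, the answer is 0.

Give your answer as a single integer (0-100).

Answer: 6

Derivation:
Op 1: a = malloc(3) -> a = 0; heap: [0-2 ALLOC][3-24 FREE]
Op 2: free(a) -> (freed a); heap: [0-24 FREE]
Op 3: b = malloc(5) -> b = 0; heap: [0-4 ALLOC][5-24 FREE]
Op 4: c = malloc(4) -> c = 5; heap: [0-4 ALLOC][5-8 ALLOC][9-24 FREE]
Op 5: b = realloc(b, 4) -> b = 0; heap: [0-3 ALLOC][4-4 FREE][5-8 ALLOC][9-24 FREE]
Free blocks: [1 16] total_free=17 largest=16 -> 100*(17-16)/17 = 100/17 ≈ 5.882 -> rounds to 6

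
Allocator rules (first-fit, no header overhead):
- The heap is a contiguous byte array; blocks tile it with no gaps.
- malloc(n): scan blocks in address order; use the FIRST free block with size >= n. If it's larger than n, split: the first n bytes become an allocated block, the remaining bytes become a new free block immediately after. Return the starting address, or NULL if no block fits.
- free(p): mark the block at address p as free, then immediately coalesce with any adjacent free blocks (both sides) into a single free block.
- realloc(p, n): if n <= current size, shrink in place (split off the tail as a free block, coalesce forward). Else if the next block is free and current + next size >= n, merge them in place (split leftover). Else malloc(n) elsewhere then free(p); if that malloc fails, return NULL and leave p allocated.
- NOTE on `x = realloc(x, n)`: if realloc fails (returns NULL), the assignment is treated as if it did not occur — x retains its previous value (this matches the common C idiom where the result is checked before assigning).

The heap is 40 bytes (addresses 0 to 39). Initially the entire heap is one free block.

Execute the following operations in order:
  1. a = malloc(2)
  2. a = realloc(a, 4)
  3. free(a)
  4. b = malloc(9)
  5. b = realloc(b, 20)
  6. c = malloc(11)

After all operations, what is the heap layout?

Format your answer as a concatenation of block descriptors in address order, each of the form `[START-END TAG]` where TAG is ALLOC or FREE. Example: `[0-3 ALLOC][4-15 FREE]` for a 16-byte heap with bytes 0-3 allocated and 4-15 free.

Answer: [0-19 ALLOC][20-30 ALLOC][31-39 FREE]

Derivation:
Op 1: a = malloc(2) -> a = 0; heap: [0-1 ALLOC][2-39 FREE]
Op 2: a = realloc(a, 4) -> a = 0; heap: [0-3 ALLOC][4-39 FREE]
Op 3: free(a) -> (freed a); heap: [0-39 FREE]
Op 4: b = malloc(9) -> b = 0; heap: [0-8 ALLOC][9-39 FREE]
Op 5: b = realloc(b, 20) -> b = 0; heap: [0-19 ALLOC][20-39 FREE]
Op 6: c = malloc(11) -> c = 20; heap: [0-19 ALLOC][20-30 ALLOC][31-39 FREE]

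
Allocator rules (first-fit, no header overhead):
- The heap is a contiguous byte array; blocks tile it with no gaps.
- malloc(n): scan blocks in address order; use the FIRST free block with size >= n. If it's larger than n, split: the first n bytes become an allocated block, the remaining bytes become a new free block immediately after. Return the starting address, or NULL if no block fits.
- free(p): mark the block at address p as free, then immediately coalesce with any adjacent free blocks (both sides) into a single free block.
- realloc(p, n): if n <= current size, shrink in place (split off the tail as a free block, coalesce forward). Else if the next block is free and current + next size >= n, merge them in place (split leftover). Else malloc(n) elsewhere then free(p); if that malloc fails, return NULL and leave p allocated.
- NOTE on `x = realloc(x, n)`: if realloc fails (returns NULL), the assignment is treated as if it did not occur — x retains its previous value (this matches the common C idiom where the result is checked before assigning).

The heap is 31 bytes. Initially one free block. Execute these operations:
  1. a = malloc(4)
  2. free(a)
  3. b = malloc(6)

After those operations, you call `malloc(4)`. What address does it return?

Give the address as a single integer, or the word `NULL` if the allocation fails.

Answer: 6

Derivation:
Op 1: a = malloc(4) -> a = 0; heap: [0-3 ALLOC][4-30 FREE]
Op 2: free(a) -> (freed a); heap: [0-30 FREE]
Op 3: b = malloc(6) -> b = 0; heap: [0-5 ALLOC][6-30 FREE]
malloc(4): first-fit scan over [0-5 ALLOC][6-30 FREE] -> 6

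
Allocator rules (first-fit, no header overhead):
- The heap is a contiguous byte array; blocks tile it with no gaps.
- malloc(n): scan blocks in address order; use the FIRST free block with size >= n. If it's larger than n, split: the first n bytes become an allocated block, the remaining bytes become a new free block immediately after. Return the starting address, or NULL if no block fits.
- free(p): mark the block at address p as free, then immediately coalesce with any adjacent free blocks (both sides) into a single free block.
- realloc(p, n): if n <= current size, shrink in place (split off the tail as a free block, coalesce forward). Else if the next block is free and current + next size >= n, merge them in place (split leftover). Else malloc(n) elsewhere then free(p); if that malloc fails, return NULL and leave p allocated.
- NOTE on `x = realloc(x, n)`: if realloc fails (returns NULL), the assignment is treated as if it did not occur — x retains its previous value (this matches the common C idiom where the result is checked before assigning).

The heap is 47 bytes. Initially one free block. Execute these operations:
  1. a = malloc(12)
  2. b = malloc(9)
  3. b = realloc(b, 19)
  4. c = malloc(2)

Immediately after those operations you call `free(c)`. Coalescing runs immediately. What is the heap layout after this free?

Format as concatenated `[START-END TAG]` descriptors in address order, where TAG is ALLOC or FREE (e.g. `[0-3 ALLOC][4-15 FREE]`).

Op 1: a = malloc(12) -> a = 0; heap: [0-11 ALLOC][12-46 FREE]
Op 2: b = malloc(9) -> b = 12; heap: [0-11 ALLOC][12-20 ALLOC][21-46 FREE]
Op 3: b = realloc(b, 19) -> b = 12; heap: [0-11 ALLOC][12-30 ALLOC][31-46 FREE]
Op 4: c = malloc(2) -> c = 31; heap: [0-11 ALLOC][12-30 ALLOC][31-32 ALLOC][33-46 FREE]
free(c): c = 31 -> block [31-32 ALLOC]; mark free, coalesce with adjacent free neighbors -> [0-11 ALLOC][12-30 ALLOC][31-46 FREE]

Answer: [0-11 ALLOC][12-30 ALLOC][31-46 FREE]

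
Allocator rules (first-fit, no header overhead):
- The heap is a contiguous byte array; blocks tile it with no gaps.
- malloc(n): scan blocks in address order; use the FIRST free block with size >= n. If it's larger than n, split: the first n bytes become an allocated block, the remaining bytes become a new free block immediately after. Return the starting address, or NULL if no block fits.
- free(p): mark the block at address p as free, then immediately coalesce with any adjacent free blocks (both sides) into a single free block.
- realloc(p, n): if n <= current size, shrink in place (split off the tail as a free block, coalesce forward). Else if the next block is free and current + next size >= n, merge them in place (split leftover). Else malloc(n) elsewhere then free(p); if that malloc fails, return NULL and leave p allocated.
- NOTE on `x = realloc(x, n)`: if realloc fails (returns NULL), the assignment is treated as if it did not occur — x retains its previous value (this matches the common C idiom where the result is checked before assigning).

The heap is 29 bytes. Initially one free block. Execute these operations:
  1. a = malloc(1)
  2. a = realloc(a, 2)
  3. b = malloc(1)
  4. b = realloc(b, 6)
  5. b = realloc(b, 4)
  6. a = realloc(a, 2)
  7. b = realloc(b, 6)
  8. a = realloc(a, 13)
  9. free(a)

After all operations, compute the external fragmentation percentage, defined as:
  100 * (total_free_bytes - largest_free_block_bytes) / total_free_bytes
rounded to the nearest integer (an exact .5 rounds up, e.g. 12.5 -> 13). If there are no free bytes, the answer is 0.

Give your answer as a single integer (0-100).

Answer: 9

Derivation:
Op 1: a = malloc(1) -> a = 0; heap: [0-0 ALLOC][1-28 FREE]
Op 2: a = realloc(a, 2) -> a = 0; heap: [0-1 ALLOC][2-28 FREE]
Op 3: b = malloc(1) -> b = 2; heap: [0-1 ALLOC][2-2 ALLOC][3-28 FREE]
Op 4: b = realloc(b, 6) -> b = 2; heap: [0-1 ALLOC][2-7 ALLOC][8-28 FREE]
Op 5: b = realloc(b, 4) -> b = 2; heap: [0-1 ALLOC][2-5 ALLOC][6-28 FREE]
Op 6: a = realloc(a, 2) -> a = 0; heap: [0-1 ALLOC][2-5 ALLOC][6-28 FREE]
Op 7: b = realloc(b, 6) -> b = 2; heap: [0-1 ALLOC][2-7 ALLOC][8-28 FREE]
Op 8: a = realloc(a, 13) -> a = 8; heap: [0-1 FREE][2-7 ALLOC][8-20 ALLOC][21-28 FREE]
Op 9: free(a) -> (freed a); heap: [0-1 FREE][2-7 ALLOC][8-28 FREE]
Free blocks: [2 21] total_free=23 largest=21 -> 100*(23-21)/23 = 200/23 ≈ 8.696 -> rounds to 9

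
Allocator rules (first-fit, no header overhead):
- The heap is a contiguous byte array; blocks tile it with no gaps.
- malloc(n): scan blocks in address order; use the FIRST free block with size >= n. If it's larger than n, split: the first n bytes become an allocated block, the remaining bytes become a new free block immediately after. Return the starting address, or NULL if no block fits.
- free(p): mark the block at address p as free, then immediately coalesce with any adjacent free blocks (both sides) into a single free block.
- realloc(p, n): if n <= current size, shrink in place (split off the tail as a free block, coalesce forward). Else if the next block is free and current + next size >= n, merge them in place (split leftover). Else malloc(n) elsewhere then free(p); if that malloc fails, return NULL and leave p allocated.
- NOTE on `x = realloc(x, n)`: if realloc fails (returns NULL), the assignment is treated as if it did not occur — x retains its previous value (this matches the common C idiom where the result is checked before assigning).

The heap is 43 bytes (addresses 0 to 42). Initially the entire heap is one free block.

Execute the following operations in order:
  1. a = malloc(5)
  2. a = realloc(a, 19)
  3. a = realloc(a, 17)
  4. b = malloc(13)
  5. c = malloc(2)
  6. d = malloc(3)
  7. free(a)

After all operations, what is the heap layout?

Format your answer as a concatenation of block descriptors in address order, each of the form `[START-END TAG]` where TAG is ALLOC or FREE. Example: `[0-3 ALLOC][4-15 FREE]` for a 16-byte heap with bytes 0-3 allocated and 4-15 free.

Answer: [0-16 FREE][17-29 ALLOC][30-31 ALLOC][32-34 ALLOC][35-42 FREE]

Derivation:
Op 1: a = malloc(5) -> a = 0; heap: [0-4 ALLOC][5-42 FREE]
Op 2: a = realloc(a, 19) -> a = 0; heap: [0-18 ALLOC][19-42 FREE]
Op 3: a = realloc(a, 17) -> a = 0; heap: [0-16 ALLOC][17-42 FREE]
Op 4: b = malloc(13) -> b = 17; heap: [0-16 ALLOC][17-29 ALLOC][30-42 FREE]
Op 5: c = malloc(2) -> c = 30; heap: [0-16 ALLOC][17-29 ALLOC][30-31 ALLOC][32-42 FREE]
Op 6: d = malloc(3) -> d = 32; heap: [0-16 ALLOC][17-29 ALLOC][30-31 ALLOC][32-34 ALLOC][35-42 FREE]
Op 7: free(a) -> (freed a); heap: [0-16 FREE][17-29 ALLOC][30-31 ALLOC][32-34 ALLOC][35-42 FREE]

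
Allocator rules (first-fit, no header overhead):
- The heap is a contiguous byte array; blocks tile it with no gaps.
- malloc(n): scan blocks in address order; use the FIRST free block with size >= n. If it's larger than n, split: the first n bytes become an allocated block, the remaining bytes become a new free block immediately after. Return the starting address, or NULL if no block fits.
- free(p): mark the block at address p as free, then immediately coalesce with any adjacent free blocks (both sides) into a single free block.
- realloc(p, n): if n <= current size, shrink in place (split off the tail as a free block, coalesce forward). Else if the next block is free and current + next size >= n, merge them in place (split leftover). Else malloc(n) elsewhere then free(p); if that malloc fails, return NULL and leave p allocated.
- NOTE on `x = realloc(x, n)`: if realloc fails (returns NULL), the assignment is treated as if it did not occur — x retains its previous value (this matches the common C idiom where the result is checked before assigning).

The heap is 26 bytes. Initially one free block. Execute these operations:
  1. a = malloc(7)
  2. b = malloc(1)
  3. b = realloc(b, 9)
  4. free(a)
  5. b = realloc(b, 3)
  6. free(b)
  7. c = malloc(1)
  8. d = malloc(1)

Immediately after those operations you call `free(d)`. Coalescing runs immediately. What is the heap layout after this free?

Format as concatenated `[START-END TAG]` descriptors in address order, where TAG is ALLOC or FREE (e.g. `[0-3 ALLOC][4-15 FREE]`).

Op 1: a = malloc(7) -> a = 0; heap: [0-6 ALLOC][7-25 FREE]
Op 2: b = malloc(1) -> b = 7; heap: [0-6 ALLOC][7-7 ALLOC][8-25 FREE]
Op 3: b = realloc(b, 9) -> b = 7; heap: [0-6 ALLOC][7-15 ALLOC][16-25 FREE]
Op 4: free(a) -> (freed a); heap: [0-6 FREE][7-15 ALLOC][16-25 FREE]
Op 5: b = realloc(b, 3) -> b = 7; heap: [0-6 FREE][7-9 ALLOC][10-25 FREE]
Op 6: free(b) -> (freed b); heap: [0-25 FREE]
Op 7: c = malloc(1) -> c = 0; heap: [0-0 ALLOC][1-25 FREE]
Op 8: d = malloc(1) -> d = 1; heap: [0-0 ALLOC][1-1 ALLOC][2-25 FREE]
free(d): d = 1 -> block [1-1 ALLOC]; mark free, coalesce with adjacent free neighbors -> [0-0 ALLOC][1-25 FREE]

Answer: [0-0 ALLOC][1-25 FREE]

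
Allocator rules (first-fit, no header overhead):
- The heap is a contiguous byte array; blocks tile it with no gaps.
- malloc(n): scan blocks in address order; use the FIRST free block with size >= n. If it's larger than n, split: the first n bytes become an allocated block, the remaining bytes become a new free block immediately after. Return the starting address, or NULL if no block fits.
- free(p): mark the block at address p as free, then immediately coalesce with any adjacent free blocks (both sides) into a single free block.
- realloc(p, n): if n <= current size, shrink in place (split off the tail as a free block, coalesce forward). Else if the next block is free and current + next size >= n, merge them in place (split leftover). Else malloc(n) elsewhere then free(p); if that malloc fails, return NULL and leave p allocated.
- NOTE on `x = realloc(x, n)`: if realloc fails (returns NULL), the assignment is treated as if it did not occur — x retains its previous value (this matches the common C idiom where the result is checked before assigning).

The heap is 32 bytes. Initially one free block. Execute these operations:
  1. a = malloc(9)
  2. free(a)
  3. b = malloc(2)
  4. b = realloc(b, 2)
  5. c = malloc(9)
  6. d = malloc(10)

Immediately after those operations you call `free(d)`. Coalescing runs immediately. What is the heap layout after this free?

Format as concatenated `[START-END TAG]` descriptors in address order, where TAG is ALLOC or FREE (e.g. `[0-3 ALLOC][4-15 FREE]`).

Op 1: a = malloc(9) -> a = 0; heap: [0-8 ALLOC][9-31 FREE]
Op 2: free(a) -> (freed a); heap: [0-31 FREE]
Op 3: b = malloc(2) -> b = 0; heap: [0-1 ALLOC][2-31 FREE]
Op 4: b = realloc(b, 2) -> b = 0; heap: [0-1 ALLOC][2-31 FREE]
Op 5: c = malloc(9) -> c = 2; heap: [0-1 ALLOC][2-10 ALLOC][11-31 FREE]
Op 6: d = malloc(10) -> d = 11; heap: [0-1 ALLOC][2-10 ALLOC][11-20 ALLOC][21-31 FREE]
free(d): d = 11 -> block [11-20 ALLOC]; mark free, coalesce with adjacent free neighbors -> [0-1 ALLOC][2-10 ALLOC][11-31 FREE]

Answer: [0-1 ALLOC][2-10 ALLOC][11-31 FREE]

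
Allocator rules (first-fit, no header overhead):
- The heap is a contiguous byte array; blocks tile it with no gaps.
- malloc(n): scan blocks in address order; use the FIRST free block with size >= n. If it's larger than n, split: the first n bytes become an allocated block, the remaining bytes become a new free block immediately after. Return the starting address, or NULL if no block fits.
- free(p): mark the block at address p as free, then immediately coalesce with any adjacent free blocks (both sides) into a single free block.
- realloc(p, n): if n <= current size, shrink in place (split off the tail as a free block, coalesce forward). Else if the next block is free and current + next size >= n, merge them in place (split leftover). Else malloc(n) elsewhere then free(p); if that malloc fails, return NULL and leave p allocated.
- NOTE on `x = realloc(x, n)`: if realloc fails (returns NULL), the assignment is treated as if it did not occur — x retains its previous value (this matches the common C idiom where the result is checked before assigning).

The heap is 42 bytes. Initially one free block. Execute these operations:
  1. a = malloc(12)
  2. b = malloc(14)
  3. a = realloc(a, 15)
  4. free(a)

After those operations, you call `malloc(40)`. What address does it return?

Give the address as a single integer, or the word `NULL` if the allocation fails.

Op 1: a = malloc(12) -> a = 0; heap: [0-11 ALLOC][12-41 FREE]
Op 2: b = malloc(14) -> b = 12; heap: [0-11 ALLOC][12-25 ALLOC][26-41 FREE]
Op 3: a = realloc(a, 15) -> a = 26; heap: [0-11 FREE][12-25 ALLOC][26-40 ALLOC][41-41 FREE]
Op 4: free(a) -> (freed a); heap: [0-11 FREE][12-25 ALLOC][26-41 FREE]
malloc(40): first-fit scan over [0-11 FREE][12-25 ALLOC][26-41 FREE] -> NULL

Answer: NULL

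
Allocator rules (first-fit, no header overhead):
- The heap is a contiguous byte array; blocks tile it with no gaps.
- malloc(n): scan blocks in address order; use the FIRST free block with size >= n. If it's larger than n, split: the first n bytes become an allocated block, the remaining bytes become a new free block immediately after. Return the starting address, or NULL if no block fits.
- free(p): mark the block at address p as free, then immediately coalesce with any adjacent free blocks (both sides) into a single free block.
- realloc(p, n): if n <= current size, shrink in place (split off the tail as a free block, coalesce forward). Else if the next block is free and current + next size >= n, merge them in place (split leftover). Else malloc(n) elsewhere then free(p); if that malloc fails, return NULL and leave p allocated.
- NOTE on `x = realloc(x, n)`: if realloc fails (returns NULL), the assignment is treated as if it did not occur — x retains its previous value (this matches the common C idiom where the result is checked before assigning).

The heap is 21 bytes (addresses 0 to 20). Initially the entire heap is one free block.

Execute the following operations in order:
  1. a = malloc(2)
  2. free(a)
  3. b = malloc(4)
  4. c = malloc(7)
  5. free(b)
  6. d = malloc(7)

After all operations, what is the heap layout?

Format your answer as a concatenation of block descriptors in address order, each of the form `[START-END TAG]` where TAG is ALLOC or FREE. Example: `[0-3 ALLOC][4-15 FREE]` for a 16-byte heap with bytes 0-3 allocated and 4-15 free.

Answer: [0-3 FREE][4-10 ALLOC][11-17 ALLOC][18-20 FREE]

Derivation:
Op 1: a = malloc(2) -> a = 0; heap: [0-1 ALLOC][2-20 FREE]
Op 2: free(a) -> (freed a); heap: [0-20 FREE]
Op 3: b = malloc(4) -> b = 0; heap: [0-3 ALLOC][4-20 FREE]
Op 4: c = malloc(7) -> c = 4; heap: [0-3 ALLOC][4-10 ALLOC][11-20 FREE]
Op 5: free(b) -> (freed b); heap: [0-3 FREE][4-10 ALLOC][11-20 FREE]
Op 6: d = malloc(7) -> d = 11; heap: [0-3 FREE][4-10 ALLOC][11-17 ALLOC][18-20 FREE]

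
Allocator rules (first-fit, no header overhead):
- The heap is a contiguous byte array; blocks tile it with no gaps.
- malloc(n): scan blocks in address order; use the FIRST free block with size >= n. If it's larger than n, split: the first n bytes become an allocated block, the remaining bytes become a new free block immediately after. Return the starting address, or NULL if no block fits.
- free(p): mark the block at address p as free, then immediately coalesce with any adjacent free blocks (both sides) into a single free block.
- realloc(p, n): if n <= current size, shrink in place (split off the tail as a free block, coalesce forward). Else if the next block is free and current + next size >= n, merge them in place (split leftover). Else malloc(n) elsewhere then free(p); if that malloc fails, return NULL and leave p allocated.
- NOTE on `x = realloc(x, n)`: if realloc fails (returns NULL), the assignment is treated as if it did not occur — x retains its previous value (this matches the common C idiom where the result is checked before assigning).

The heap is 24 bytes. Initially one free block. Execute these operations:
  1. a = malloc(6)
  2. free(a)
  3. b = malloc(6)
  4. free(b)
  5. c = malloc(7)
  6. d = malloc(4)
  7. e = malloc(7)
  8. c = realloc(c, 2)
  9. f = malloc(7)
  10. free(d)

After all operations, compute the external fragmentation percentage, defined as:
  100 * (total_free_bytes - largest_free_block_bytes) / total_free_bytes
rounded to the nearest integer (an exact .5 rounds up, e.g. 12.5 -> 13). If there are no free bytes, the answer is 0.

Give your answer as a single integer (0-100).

Answer: 40

Derivation:
Op 1: a = malloc(6) -> a = 0; heap: [0-5 ALLOC][6-23 FREE]
Op 2: free(a) -> (freed a); heap: [0-23 FREE]
Op 3: b = malloc(6) -> b = 0; heap: [0-5 ALLOC][6-23 FREE]
Op 4: free(b) -> (freed b); heap: [0-23 FREE]
Op 5: c = malloc(7) -> c = 0; heap: [0-6 ALLOC][7-23 FREE]
Op 6: d = malloc(4) -> d = 7; heap: [0-6 ALLOC][7-10 ALLOC][11-23 FREE]
Op 7: e = malloc(7) -> e = 11; heap: [0-6 ALLOC][7-10 ALLOC][11-17 ALLOC][18-23 FREE]
Op 8: c = realloc(c, 2) -> c = 0; heap: [0-1 ALLOC][2-6 FREE][7-10 ALLOC][11-17 ALLOC][18-23 FREE]
Op 9: f = malloc(7) -> f = NULL; heap: [0-1 ALLOC][2-6 FREE][7-10 ALLOC][11-17 ALLOC][18-23 FREE]
Op 10: free(d) -> (freed d); heap: [0-1 ALLOC][2-10 FREE][11-17 ALLOC][18-23 FREE]
Free blocks: [9 6] total_free=15 largest=9 -> 100*(15-9)/15 = 600/15 = 40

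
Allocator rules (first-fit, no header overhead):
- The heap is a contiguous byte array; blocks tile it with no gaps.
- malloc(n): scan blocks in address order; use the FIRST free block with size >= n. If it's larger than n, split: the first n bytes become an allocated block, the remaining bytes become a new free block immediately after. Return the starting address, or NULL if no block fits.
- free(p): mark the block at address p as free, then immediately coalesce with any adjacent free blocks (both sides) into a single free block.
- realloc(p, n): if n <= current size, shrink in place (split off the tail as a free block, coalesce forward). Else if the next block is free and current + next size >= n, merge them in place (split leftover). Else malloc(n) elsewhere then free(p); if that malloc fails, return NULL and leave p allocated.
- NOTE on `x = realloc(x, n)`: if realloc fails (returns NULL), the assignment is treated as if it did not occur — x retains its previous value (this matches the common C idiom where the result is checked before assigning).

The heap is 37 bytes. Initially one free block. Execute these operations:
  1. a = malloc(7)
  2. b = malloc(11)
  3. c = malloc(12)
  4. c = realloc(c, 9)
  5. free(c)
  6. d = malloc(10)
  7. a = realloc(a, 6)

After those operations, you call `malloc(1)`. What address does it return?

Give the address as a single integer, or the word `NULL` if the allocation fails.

Op 1: a = malloc(7) -> a = 0; heap: [0-6 ALLOC][7-36 FREE]
Op 2: b = malloc(11) -> b = 7; heap: [0-6 ALLOC][7-17 ALLOC][18-36 FREE]
Op 3: c = malloc(12) -> c = 18; heap: [0-6 ALLOC][7-17 ALLOC][18-29 ALLOC][30-36 FREE]
Op 4: c = realloc(c, 9) -> c = 18; heap: [0-6 ALLOC][7-17 ALLOC][18-26 ALLOC][27-36 FREE]
Op 5: free(c) -> (freed c); heap: [0-6 ALLOC][7-17 ALLOC][18-36 FREE]
Op 6: d = malloc(10) -> d = 18; heap: [0-6 ALLOC][7-17 ALLOC][18-27 ALLOC][28-36 FREE]
Op 7: a = realloc(a, 6) -> a = 0; heap: [0-5 ALLOC][6-6 FREE][7-17 ALLOC][18-27 ALLOC][28-36 FREE]
malloc(1): first-fit scan over [0-5 ALLOC][6-6 FREE][7-17 ALLOC][18-27 ALLOC][28-36 FREE] -> 6

Answer: 6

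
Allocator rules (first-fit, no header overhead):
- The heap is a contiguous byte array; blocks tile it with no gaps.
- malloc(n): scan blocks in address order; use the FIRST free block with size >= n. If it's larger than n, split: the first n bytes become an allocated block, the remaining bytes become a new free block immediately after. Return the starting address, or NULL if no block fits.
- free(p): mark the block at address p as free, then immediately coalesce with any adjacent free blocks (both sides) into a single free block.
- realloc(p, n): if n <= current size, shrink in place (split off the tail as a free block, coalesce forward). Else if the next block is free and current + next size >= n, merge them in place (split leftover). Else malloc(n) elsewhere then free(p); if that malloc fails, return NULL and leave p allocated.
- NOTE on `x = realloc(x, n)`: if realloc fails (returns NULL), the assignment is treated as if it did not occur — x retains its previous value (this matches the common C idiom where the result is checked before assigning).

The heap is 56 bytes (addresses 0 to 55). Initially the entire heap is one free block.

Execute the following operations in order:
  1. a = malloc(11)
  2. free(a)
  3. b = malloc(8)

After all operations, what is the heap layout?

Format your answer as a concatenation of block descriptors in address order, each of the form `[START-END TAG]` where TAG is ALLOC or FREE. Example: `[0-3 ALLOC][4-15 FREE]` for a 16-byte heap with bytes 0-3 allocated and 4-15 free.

Op 1: a = malloc(11) -> a = 0; heap: [0-10 ALLOC][11-55 FREE]
Op 2: free(a) -> (freed a); heap: [0-55 FREE]
Op 3: b = malloc(8) -> b = 0; heap: [0-7 ALLOC][8-55 FREE]

Answer: [0-7 ALLOC][8-55 FREE]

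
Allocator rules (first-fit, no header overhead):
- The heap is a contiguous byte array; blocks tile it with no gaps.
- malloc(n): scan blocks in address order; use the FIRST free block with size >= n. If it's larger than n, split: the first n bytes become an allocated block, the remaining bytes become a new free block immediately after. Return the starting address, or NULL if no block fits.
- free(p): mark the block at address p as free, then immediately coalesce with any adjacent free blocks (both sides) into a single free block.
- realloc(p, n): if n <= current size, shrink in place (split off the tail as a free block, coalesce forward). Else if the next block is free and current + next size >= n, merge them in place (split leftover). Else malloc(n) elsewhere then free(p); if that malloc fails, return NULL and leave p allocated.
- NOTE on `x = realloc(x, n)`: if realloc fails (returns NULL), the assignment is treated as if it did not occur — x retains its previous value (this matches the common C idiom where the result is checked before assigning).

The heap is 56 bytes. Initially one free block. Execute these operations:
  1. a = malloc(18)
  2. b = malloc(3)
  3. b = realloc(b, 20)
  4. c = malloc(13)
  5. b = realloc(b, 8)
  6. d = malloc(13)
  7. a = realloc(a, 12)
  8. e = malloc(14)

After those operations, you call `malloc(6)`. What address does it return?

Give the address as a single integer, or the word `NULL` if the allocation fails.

Op 1: a = malloc(18) -> a = 0; heap: [0-17 ALLOC][18-55 FREE]
Op 2: b = malloc(3) -> b = 18; heap: [0-17 ALLOC][18-20 ALLOC][21-55 FREE]
Op 3: b = realloc(b, 20) -> b = 18; heap: [0-17 ALLOC][18-37 ALLOC][38-55 FREE]
Op 4: c = malloc(13) -> c = 38; heap: [0-17 ALLOC][18-37 ALLOC][38-50 ALLOC][51-55 FREE]
Op 5: b = realloc(b, 8) -> b = 18; heap: [0-17 ALLOC][18-25 ALLOC][26-37 FREE][38-50 ALLOC][51-55 FREE]
Op 6: d = malloc(13) -> d = NULL; heap: [0-17 ALLOC][18-25 ALLOC][26-37 FREE][38-50 ALLOC][51-55 FREE]
Op 7: a = realloc(a, 12) -> a = 0; heap: [0-11 ALLOC][12-17 FREE][18-25 ALLOC][26-37 FREE][38-50 ALLOC][51-55 FREE]
Op 8: e = malloc(14) -> e = NULL; heap: [0-11 ALLOC][12-17 FREE][18-25 ALLOC][26-37 FREE][38-50 ALLOC][51-55 FREE]
malloc(6): first-fit scan over [0-11 ALLOC][12-17 FREE][18-25 ALLOC][26-37 FREE][38-50 ALLOC][51-55 FREE] -> 12

Answer: 12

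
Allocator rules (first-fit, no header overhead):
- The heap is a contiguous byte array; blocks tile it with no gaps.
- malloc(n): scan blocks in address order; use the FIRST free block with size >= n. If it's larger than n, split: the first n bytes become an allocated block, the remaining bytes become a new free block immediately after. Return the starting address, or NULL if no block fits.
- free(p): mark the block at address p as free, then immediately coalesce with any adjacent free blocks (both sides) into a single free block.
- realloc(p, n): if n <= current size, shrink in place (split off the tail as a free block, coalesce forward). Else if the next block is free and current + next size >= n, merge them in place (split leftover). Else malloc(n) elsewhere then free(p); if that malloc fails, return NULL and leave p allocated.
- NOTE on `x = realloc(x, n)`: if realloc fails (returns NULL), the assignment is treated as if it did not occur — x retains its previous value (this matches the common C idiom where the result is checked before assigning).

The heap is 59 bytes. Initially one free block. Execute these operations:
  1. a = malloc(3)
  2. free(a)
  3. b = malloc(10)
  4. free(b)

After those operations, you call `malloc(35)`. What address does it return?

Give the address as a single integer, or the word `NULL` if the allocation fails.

Op 1: a = malloc(3) -> a = 0; heap: [0-2 ALLOC][3-58 FREE]
Op 2: free(a) -> (freed a); heap: [0-58 FREE]
Op 3: b = malloc(10) -> b = 0; heap: [0-9 ALLOC][10-58 FREE]
Op 4: free(b) -> (freed b); heap: [0-58 FREE]
malloc(35): first-fit scan over [0-58 FREE] -> 0

Answer: 0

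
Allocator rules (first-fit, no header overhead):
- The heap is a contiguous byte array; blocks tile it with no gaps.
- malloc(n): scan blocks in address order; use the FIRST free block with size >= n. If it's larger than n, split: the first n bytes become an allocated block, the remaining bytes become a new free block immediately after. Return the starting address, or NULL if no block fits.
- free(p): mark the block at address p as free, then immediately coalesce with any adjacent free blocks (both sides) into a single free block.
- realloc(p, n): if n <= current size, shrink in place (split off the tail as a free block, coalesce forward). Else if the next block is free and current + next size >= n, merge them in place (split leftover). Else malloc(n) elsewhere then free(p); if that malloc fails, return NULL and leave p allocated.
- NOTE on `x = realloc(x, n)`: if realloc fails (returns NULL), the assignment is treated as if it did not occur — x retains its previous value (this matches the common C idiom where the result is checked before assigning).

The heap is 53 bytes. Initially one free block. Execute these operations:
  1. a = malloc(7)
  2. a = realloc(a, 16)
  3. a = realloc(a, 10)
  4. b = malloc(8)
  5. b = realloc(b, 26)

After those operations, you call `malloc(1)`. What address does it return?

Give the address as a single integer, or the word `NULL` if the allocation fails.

Op 1: a = malloc(7) -> a = 0; heap: [0-6 ALLOC][7-52 FREE]
Op 2: a = realloc(a, 16) -> a = 0; heap: [0-15 ALLOC][16-52 FREE]
Op 3: a = realloc(a, 10) -> a = 0; heap: [0-9 ALLOC][10-52 FREE]
Op 4: b = malloc(8) -> b = 10; heap: [0-9 ALLOC][10-17 ALLOC][18-52 FREE]
Op 5: b = realloc(b, 26) -> b = 10; heap: [0-9 ALLOC][10-35 ALLOC][36-52 FREE]
malloc(1): first-fit scan over [0-9 ALLOC][10-35 ALLOC][36-52 FREE] -> 36

Answer: 36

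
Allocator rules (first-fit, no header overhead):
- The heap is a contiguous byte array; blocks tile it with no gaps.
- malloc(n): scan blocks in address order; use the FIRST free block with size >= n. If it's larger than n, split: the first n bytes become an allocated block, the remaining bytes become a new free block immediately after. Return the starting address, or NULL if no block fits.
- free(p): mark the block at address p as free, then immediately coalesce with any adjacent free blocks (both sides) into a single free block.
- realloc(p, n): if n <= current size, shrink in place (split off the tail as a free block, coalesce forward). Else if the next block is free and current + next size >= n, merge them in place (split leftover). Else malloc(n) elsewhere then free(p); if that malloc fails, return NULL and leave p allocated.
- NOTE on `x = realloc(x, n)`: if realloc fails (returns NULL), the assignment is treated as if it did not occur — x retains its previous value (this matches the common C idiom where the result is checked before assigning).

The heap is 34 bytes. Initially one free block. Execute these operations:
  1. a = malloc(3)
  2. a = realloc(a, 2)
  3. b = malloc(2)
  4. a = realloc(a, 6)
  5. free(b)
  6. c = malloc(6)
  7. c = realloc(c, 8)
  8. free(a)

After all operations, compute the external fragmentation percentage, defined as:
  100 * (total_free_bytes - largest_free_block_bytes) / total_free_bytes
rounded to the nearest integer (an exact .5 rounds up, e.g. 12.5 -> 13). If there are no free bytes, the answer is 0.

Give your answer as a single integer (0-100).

Op 1: a = malloc(3) -> a = 0; heap: [0-2 ALLOC][3-33 FREE]
Op 2: a = realloc(a, 2) -> a = 0; heap: [0-1 ALLOC][2-33 FREE]
Op 3: b = malloc(2) -> b = 2; heap: [0-1 ALLOC][2-3 ALLOC][4-33 FREE]
Op 4: a = realloc(a, 6) -> a = 4; heap: [0-1 FREE][2-3 ALLOC][4-9 ALLOC][10-33 FREE]
Op 5: free(b) -> (freed b); heap: [0-3 FREE][4-9 ALLOC][10-33 FREE]
Op 6: c = malloc(6) -> c = 10; heap: [0-3 FREE][4-9 ALLOC][10-15 ALLOC][16-33 FREE]
Op 7: c = realloc(c, 8) -> c = 10; heap: [0-3 FREE][4-9 ALLOC][10-17 ALLOC][18-33 FREE]
Op 8: free(a) -> (freed a); heap: [0-9 FREE][10-17 ALLOC][18-33 FREE]
Free blocks: [10 16] total_free=26 largest=16 -> 100*(26-16)/26 = 1000/26 ≈ 38.462 -> rounds to 38

Answer: 38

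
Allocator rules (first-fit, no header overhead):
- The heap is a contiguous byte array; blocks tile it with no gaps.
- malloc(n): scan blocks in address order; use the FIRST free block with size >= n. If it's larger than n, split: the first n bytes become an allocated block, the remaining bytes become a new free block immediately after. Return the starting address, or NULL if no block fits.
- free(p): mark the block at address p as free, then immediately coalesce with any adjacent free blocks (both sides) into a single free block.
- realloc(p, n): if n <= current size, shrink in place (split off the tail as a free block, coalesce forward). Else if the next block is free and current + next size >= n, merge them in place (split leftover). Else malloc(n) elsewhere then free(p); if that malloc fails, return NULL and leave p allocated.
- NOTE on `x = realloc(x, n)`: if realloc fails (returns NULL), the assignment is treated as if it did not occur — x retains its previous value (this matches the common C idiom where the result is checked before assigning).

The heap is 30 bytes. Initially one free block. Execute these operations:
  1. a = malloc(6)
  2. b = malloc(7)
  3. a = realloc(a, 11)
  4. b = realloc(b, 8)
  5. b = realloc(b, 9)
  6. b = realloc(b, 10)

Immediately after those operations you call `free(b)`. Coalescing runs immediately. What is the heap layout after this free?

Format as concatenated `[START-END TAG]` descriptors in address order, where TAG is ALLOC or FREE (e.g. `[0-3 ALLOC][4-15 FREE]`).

Op 1: a = malloc(6) -> a = 0; heap: [0-5 ALLOC][6-29 FREE]
Op 2: b = malloc(7) -> b = 6; heap: [0-5 ALLOC][6-12 ALLOC][13-29 FREE]
Op 3: a = realloc(a, 11) -> a = 13; heap: [0-5 FREE][6-12 ALLOC][13-23 ALLOC][24-29 FREE]
Op 4: b = realloc(b, 8) -> NULL (b unchanged); heap: [0-5 FREE][6-12 ALLOC][13-23 ALLOC][24-29 FREE]
Op 5: b = realloc(b, 9) -> NULL (b unchanged); heap: [0-5 FREE][6-12 ALLOC][13-23 ALLOC][24-29 FREE]
Op 6: b = realloc(b, 10) -> NULL (b unchanged); heap: [0-5 FREE][6-12 ALLOC][13-23 ALLOC][24-29 FREE]
free(b): b = 6 -> block [6-12 ALLOC]; mark free, coalesce with adjacent free neighbors -> [0-12 FREE][13-23 ALLOC][24-29 FREE]

Answer: [0-12 FREE][13-23 ALLOC][24-29 FREE]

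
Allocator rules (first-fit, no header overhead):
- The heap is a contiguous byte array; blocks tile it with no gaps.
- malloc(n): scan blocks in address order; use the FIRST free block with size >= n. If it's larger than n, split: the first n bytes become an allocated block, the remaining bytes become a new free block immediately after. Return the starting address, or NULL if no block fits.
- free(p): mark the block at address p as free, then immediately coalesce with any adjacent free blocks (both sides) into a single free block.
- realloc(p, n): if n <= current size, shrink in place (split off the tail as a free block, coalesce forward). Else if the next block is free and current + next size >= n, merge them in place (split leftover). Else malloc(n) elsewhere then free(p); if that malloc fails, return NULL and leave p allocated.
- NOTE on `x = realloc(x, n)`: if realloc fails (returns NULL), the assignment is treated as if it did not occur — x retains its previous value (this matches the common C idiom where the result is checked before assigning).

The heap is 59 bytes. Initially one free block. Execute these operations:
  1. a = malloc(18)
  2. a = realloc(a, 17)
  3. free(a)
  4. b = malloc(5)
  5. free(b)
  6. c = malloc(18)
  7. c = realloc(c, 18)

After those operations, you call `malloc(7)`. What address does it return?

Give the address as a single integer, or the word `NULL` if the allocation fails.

Op 1: a = malloc(18) -> a = 0; heap: [0-17 ALLOC][18-58 FREE]
Op 2: a = realloc(a, 17) -> a = 0; heap: [0-16 ALLOC][17-58 FREE]
Op 3: free(a) -> (freed a); heap: [0-58 FREE]
Op 4: b = malloc(5) -> b = 0; heap: [0-4 ALLOC][5-58 FREE]
Op 5: free(b) -> (freed b); heap: [0-58 FREE]
Op 6: c = malloc(18) -> c = 0; heap: [0-17 ALLOC][18-58 FREE]
Op 7: c = realloc(c, 18) -> c = 0; heap: [0-17 ALLOC][18-58 FREE]
malloc(7): first-fit scan over [0-17 ALLOC][18-58 FREE] -> 18

Answer: 18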